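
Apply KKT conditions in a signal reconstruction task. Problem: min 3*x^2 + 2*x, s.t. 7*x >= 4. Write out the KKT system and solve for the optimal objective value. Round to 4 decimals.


Step 1: Try lambda = 0 (constraint inactive).
x_unc = -2/(2*3) = -0.3333
Check: 7*-0.3333 = -2.3331 < 4 -- violated!
Step 2: Constraint must be active: 7*x = 4
x* = 4/7 = 0.5714 (rounded; the exact value 4/7 is used below)
lambda = (2*3*(4/7) + 2)/7 = 0.7755
Step 3: Compute optimal value.
f(x*) = 3*(4/7)^2 + 2*(4/7) = 2.1224


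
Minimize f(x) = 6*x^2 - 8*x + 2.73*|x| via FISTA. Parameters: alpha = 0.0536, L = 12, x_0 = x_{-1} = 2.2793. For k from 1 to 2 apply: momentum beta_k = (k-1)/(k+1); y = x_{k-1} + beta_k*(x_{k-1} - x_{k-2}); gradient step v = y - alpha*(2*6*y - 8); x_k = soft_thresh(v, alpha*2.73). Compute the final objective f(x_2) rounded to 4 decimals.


FISTA on f(x) = 6*x^2 - 8*x + 2.73*|x|
L = 12, alpha = 0.0536
Iteration 1: beta = 0.0, y = 2.2793 + 0.0*(2.2793 - 2.2793) = 2.2793
  grad(y) = 19.3516, v = y - alpha*grad = 1.2421
  prox(v) = soft_thresh(1.2421, 0.1463) = 1.0957
Iteration 2: beta = 0.3333, y = 1.0957 + 0.3333*(1.0957 - 2.2793) = 0.7012
  grad(y) = 0.4144, v = y - alpha*grad = 0.679
  prox(v) = soft_thresh(0.679, 0.1463) = 0.5327
f(x_2) = 6*0.5327^2 - 8*0.5327 + 2.73*|0.5327| = -1.1048


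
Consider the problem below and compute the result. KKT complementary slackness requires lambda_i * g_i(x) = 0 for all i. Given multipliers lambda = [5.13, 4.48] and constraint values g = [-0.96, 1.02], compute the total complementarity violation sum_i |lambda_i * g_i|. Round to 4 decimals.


KKT complementary slackness check:
lambda_1 * g_1 = 5.13 * -0.96 = -4.9248
lambda_2 * g_2 = 4.48 * 1.02 = 4.5696
Total violation = 4.9248 + 4.5696 = 9.4944


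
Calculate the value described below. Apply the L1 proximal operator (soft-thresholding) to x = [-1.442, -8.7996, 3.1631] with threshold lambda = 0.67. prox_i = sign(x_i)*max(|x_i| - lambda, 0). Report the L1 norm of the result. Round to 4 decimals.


Soft-thresholding with lambda = 0.67:
prox(-1.442) = sign(-1.442)*max(|-1.442| - 0.67, 0) = -0.772
prox(-8.7996) = sign(-8.7996)*max(|-8.7996| - 0.67, 0) = -8.1296
prox(3.1631) = sign(3.1631)*max(|3.1631| - 0.67, 0) = 2.4931
prox(x) = [-0.772, -8.1296, 2.4931]
||prox(x)||_1 = 0.772 + 8.1296 + 2.4931 = 11.3947


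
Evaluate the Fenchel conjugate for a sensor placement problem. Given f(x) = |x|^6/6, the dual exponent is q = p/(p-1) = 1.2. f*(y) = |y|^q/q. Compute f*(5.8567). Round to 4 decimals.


The conjugate exponent q satisfies 1/p + 1/q = 1.
p = 6, so q = 6/(6 - 1) = 1.2
|y|^q = 5.8567^1.2 = 8.3403
f*(5.8567) = 8.3403 / 1.2 = 6.9503


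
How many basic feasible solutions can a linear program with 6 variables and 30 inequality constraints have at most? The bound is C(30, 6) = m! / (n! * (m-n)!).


Each vertex corresponds to some choice of n active constraints out of m, so the number of vertices is at most C(m, n) = m! / (n!(m-n)!).
m = 30, n = 6
Numerator: 30 * 29 * 28 * 27 * 26 * 25
Denominator: 6! = 720
C(30, 6) = 593775


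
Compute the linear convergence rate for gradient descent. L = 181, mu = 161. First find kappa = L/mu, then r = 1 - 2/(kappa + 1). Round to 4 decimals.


Step 1: Compute the condition number.
kappa = L/mu = 181/161 = 1.1242
Step 2: Compute the convergence rate.
r = 1 - 2/(kappa + 1) = 1 - 2*mu/(L + mu) = (L - mu)/(L + mu) = 20/342 = 0.0585


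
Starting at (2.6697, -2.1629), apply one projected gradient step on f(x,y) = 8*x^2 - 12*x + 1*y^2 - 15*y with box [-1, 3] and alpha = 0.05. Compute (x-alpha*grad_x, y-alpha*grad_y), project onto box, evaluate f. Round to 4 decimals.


Step 1: Compute gradient at (2.6697, -2.1629).
grad_x = 2*8*2.6697 - 12 = 30.7152
grad_y = 2*1*-2.1629 - 15 = -19.3258
Step 2: Gradient step.
x_raw = 2.6697 - 0.05*30.7152 = 1.1339
y_raw = -2.1629 - 0.05*-19.3258 = -1.1966
Step 3: Project onto [-1, 3].
x_proj = clip(1.1339) = 1.1339
y_proj = clip(-1.1966) = -1.0
Step 4: Evaluate f.
f(1.1339, -1.0) = 12.6793


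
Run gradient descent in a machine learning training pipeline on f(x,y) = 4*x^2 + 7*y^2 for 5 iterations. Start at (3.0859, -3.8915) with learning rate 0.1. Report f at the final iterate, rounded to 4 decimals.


Gradient descent on f(x,y) = 4*x^2 + 7*y^2.
Starting point: (3.0859, -3.8915), alpha = 0.1
Step 1: grad_x = 2*4*3.0859 = 24.6872, grad_y = 2*7*-3.8915 = -54.481
  x_1 = 3.0859 - 0.1*24.6872 = 0.6172
  y_1 = -3.8915 - 0.1*-54.481 = 1.5566
Step 2: grad_x = 2*4*0.6172 = 4.9374, grad_y = 2*7*1.5566 = 21.7924
  x_2 = 0.6172 - 0.1*4.9374 = 0.1234
  y_2 = 1.5566 - 0.1*21.7924 = -0.6226
Step 3: grad_x = 2*4*0.1234 = 0.9875, grad_y = 2*7*-0.6226 = -8.717
  x_3 = 0.1234 - 0.1*0.9875 = 0.0247
  y_3 = -0.6226 - 0.1*-8.717 = 0.2491
Step 4: grad_x = 2*4*0.0247 = 0.1975, grad_y = 2*7*0.2491 = 3.4868
  x_4 = 0.0247 - 0.1*0.1975 = 0.0049
  y_4 = 0.2491 - 0.1*3.4868 = -0.0996
Step 5: grad_x = 2*4*0.0049 = 0.0395, grad_y = 2*7*-0.0996 = -1.3947
  x_5 = 0.0049 - 0.1*0.0395 = 0.001
  y_5 = -0.0996 - 0.1*-1.3947 = 0.0398
f(0.001, 0.0398) = 4*0.001^2 + 7*0.0398^2 = 0.0111


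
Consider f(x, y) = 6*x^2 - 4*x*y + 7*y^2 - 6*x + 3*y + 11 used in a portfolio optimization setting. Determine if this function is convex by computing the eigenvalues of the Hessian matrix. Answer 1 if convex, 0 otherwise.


The Hessian of f(x,y) = 6*x^2 - 4*x*y + 7*y^2 - 6*x + 3*y + 11 is:
H = [[12, -4], [-4, 14]]
Trace = 12 + 14 = 26
Determinant = 12*14 - (-4)^2 = 152
Discriminant = (26)^2 - 4*152 = 68.0
Eigenvalues: lambda_1 = 8.8769, lambda_2 = 17.1231
The function is convex.

1


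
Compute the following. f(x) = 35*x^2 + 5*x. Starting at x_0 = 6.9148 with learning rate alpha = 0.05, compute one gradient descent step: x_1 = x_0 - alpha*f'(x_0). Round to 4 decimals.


We compute the gradient at x_0 and apply the update.
f'(x) = 70*x + 5
f'(6.9148) = 70*6.9148 + 5 = 489.036
x_1 = 6.9148 - 0.05*489.036 = -17.537


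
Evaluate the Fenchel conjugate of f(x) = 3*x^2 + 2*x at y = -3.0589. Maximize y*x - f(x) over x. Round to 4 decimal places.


f*(y) = sup_x {y*x - a*x^2 - b*x} = sup_x {(y-b)*x - a*x^2}
FOC: (y - b) - 2a*x = 0 => x* = (y - b)/(2a)
x* = (-3.0589 - 2)/(2*3) = -0.8432
f*(-3.0589) = (y-b)^2/(4a) = (-3.0589 - 2)^2/(4*3)
= 25.5925/12 = 2.1327


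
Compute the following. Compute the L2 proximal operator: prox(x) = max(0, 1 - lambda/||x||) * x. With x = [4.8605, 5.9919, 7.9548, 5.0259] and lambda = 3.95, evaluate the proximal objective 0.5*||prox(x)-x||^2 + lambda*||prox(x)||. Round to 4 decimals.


Step 1: Compute ||x||.
||x|| = 12.1682
Step 2: Compute scaling factor.
scale = max(0, 1 - 3.95/12.1682) = 0.6754
Step 3: prox(x) = [3.2827, 4.0468, 5.3725, 3.3944]
||prox(x)|| = 8.2182
Step 4: Proximal objective.
0.5*||prox-x||^2 = 7.8013
lambda*||prox|| = 32.4619
Total = 40.2633


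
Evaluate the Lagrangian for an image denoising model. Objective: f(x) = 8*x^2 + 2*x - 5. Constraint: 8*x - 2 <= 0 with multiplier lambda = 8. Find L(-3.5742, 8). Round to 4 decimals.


Step 1: Evaluate f(x).
f(-3.5742) = 8*(-3.5742)^2 + 2*(-3.5742) - 5 = 90.0508
Step 2: Evaluate g(x).
g(-3.5742) = 8*-3.5742 - 2 = -30.5936
Step 3: Compute Lagrangian.
L = 90.0508 + 8*-30.5936 = -154.698


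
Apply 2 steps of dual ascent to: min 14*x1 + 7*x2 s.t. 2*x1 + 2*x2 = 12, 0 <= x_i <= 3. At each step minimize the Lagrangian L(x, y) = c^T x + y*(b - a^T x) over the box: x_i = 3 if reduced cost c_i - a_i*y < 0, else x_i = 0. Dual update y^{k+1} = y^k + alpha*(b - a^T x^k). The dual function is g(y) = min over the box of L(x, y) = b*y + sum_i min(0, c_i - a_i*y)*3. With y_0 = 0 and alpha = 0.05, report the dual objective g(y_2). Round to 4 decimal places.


Dual ascent for LP: min 14*x1 + 7*x2, 2*x1 + 2*x2 = 12, 0 <= x_i <= 3
Step 1: y^k = 0.0, reduced costs: (14.0, 7.0)
  x^k = (0.0, 0.0), subgradient = b - a^T x = 12.0
  y^{k+1} = 0.0 + 0.05*12.0 = 0.6
Step 2: y^k = 0.6, reduced costs: (12.8, 5.8)
  x^k = (0.0, 0.0), subgradient = b - a^T x = 12.0
  y^{k+1} = 0.6 + 0.05*12.0 = 1.2
Dual objective at y_2 = 1.2: reduced costs (11.6, 4.6), box minimizer x = (0.0, 0.0)
g(y_2) = b*y + (c1 - a1*y)*x1 + (c2 - a2*y)*x2 = 12*1.2 + 11.6*0.0 + 4.6*0.0 = 14.4 + 0.0 + 0.0 = 14.4


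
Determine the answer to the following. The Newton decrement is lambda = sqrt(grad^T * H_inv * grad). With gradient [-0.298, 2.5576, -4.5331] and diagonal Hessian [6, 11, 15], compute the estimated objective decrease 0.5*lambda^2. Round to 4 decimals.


Step 1: H is diagonal, so H^(-1) * g = [-0.0497, 0.2325, -0.3022].
Step 2: g^T H^(-1) g = sum_i g_i^2 / H_ii
  = (-0.298)^2/6 + (2.5576)^2/11 + (-4.5331)^2/15
  = 0.0148 + 0.5947 + 1.3699 = 1.9794
Step 3: Objective decrease = 0.5 * g^T H^(-1) g = 0.9897


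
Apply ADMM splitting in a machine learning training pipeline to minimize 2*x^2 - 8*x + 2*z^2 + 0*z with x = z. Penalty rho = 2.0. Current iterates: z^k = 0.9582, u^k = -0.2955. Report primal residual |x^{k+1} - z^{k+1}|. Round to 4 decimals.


ADMM iteration with rho = 2.0, z^k = 0.9582, u^k = -0.2955
Step 1: x-update.
Minimize 2*x^2 - 8*x + (2.0/2)*(x - 0.9582 - 0.2955)^2
FOC: (2*2 + 2.0)*x = 8 + 2.0*(0.9582 + 0.2955)
x^{k+1} = 1.7512
Step 2: z-update.
Minimize 2*z^2 + 0*z + (2.0/2)*(1.7512 - z - 0.2955)^2
FOC: (2*2 + 2.0)*z = 0 + 2.0*(1.7512 - 0.2955)
z^{k+1} = 0.4852
Step 3: u-update.
u^{k+1} = -0.2955 + 1.7512 - 0.4852 = 0.9705
Step 4: Primal residual = |1.7512 - 0.4852| = 1.266


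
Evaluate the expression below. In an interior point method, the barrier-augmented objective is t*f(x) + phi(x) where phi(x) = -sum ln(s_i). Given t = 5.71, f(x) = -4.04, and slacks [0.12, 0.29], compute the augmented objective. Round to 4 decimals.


Step 1: Compute log-barrier.
ln values: [-2.1203, -1.2379]
phi = -(-2.1203 - 1.2379) = 3.3581
Step 2: Compute augmented objective.
t*f(x) = 5.71*-4.04 = -23.0684
Total = -23.0684 + 3.3581 = -19.7103


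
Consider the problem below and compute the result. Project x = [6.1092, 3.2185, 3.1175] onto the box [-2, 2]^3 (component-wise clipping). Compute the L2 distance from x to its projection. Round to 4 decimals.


Project each component onto [-2, 2].
clip(6.1092) = 2.0, clip(3.2185) = 2.0, clip(3.1175) = 2.0
Projection = [2.0, 2.0, 2.0]
Squared diffs: [16.8855, 1.4847, 1.2488]
Distance = sqrt(19.619) = 4.4293


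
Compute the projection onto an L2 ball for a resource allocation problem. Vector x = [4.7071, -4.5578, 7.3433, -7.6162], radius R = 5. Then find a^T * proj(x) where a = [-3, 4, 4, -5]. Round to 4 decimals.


Step 1: Compute ||x|| (intermediates to 6 decimals).
||x|| = sqrt(4.7071^2 + (-4.5578)^2 + 7.3433^2 + (-7.6162)^2) = 12.444311
Step 2: Project.
Since ||x|| > R, scale = R/||x|| = 5/12.444311 = 0.40179, proj(x) = scale * x
proj(x) = [1.891266, -1.831278, 2.950465, -3.060113]
Step 3: Dot product.
a^T * proj(x) = -3*1.891266 + 4*(-1.831278) + 4*2.950465 - 5*(-3.060113) = 14.1035


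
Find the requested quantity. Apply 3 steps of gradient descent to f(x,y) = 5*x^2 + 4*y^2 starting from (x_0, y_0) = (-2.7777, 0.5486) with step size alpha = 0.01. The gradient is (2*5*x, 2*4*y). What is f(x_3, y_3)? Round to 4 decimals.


Gradient descent on f(x,y) = 5*x^2 + 4*y^2.
Starting point: (-2.7777, 0.5486), alpha = 0.01
Step 1: grad_x = 2*5*-2.7777 = -27.777, grad_y = 2*4*0.5486 = 4.3888
  x_1 = -2.7777 - 0.01*-27.777 = -2.4999
  y_1 = 0.5486 - 0.01*4.3888 = 0.5047
Step 2: grad_x = 2*5*-2.4999 = -24.9993, grad_y = 2*4*0.5047 = 4.0377
  x_2 = -2.4999 - 0.01*-24.9993 = -2.2499
  y_2 = 0.5047 - 0.01*4.0377 = 0.4643
Step 3: grad_x = 2*5*-2.2499 = -22.4994, grad_y = 2*4*0.4643 = 3.7147
  x_3 = -2.2499 - 0.01*-22.4994 = -2.0249
  y_3 = 0.4643 - 0.01*3.7147 = 0.4272
f(-2.0249, 0.4272) = 5*(-2.0249)^2 + 4*0.4272^2 = 21.2319


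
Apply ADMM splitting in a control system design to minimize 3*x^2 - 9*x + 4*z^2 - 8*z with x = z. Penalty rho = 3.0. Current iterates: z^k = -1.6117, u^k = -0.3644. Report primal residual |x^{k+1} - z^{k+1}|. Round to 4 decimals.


ADMM iteration with rho = 3.0, z^k = -1.6117, u^k = -0.3644
Step 1: x-update.
Minimize 3*x^2 - 9*x + (3.0/2)*(x + 1.6117 - 0.3644)^2
FOC: (2*3 + 3.0)*x = 9 + 3.0*(-1.6117 + 0.3644)
x^{k+1} = 0.5842
Step 2: z-update.
Minimize 4*z^2 - 8*z + (3.0/2)*(0.5842 - z - 0.3644)^2
FOC: (2*4 + 3.0)*z = 8 + 3.0*(0.5842 - 0.3644)
z^{k+1} = 0.7872
Step 3: u-update.
u^{k+1} = -0.3644 + 0.5842 - 0.7872 = -0.5674
Step 4: Primal residual = |0.5842 - 0.7872| = 0.203


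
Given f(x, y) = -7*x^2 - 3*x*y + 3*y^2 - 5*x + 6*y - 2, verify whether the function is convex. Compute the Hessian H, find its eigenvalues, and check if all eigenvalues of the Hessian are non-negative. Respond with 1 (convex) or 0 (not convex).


The Hessian of f(x,y) = -7*x^2 - 3*x*y + 3*y^2 - 5*x + 6*y - 2 is:
H = [[-14, -3], [-3, 6]]
Trace = -14 + 6 = -8
Determinant = -14*6 - (-3)^2 = -93
Discriminant = (-8)^2 - 4*-93 = 436.0
Eigenvalues: lambda_1 = -14.4403, lambda_2 = 6.4403
The function is not convex.

0


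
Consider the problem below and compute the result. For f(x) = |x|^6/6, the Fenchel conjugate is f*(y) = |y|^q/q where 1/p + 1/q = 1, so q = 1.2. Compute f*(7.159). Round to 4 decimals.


The conjugate exponent q satisfies 1/p + 1/q = 1.
p = 6, so q = 6/(6 - 1) = 1.2
|y|^q = 7.159^1.2 = 10.6126
f*(7.159) = 10.6126 / 1.2 = 8.8439


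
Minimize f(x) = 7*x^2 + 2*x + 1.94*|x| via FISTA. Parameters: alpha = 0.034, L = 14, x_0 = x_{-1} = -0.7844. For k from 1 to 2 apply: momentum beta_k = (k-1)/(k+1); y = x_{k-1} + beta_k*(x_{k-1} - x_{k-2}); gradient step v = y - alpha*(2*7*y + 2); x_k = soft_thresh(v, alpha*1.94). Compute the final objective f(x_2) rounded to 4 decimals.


FISTA on f(x) = 7*x^2 + 2*x + 1.94*|x|
L = 14, alpha = 0.034
Iteration 1: beta = 0.0, y = -0.7844 + 0.0*(-0.7844 + 0.7844) = -0.7844
  grad(y) = -8.9816, v = y - alpha*grad = -0.479
  prox(v) = soft_thresh(-0.479, 0.066) = -0.4131
Iteration 2: beta = 0.3333, y = -0.4131 + 0.3333*(-0.4131 + 0.7844) = -0.2893
  grad(y) = -2.05, v = y - alpha*grad = -0.2196
  prox(v) = soft_thresh(-0.2196, 0.066) = -0.1536
f(x_2) = 7*(-0.1536)^2 + 2*(-0.1536) + 1.94*|-0.1536| = 0.156


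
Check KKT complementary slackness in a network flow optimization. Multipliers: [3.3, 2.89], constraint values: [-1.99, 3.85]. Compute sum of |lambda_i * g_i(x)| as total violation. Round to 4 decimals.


KKT complementary slackness check:
lambda_1 * g_1 = 3.3 * -1.99 = -6.567
lambda_2 * g_2 = 2.89 * 3.85 = 11.1265
Total violation = 6.567 + 11.1265 = 17.6935


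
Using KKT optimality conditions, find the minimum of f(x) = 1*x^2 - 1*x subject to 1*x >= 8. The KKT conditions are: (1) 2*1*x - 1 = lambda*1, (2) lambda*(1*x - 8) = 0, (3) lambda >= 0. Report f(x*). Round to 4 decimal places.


Step 1: Try lambda = 0 (constraint inactive).
x_unc = 1/(2*1) = 0.5
Check: 1*0.5 = 0.5 < 8 -- violated!
Step 2: Constraint must be active: 1*x = 8
x* = 8/1 = 8.0
lambda = (2*1*8.0 - 1)/1 = 15.0
Step 3: Compute optimal value.
f(x*) = 1*8.0^2 - 1*8.0 = 56.0


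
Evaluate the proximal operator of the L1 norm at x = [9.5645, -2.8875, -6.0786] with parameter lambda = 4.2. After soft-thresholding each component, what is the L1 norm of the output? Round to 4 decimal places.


Soft-thresholding with lambda = 4.2:
prox(9.5645) = sign(9.5645)*max(|9.5645| - 4.2, 0) = 5.3645
prox(-2.8875) = sign(-2.8875)*max(|-2.8875| - 4.2, 0) = 0.0
prox(-6.0786) = sign(-6.0786)*max(|-6.0786| - 4.2, 0) = -1.8786
prox(x) = [5.3645, 0.0, -1.8786]
||prox(x)||_1 = 5.3645 + 0.0 + 1.8786 = 7.2431


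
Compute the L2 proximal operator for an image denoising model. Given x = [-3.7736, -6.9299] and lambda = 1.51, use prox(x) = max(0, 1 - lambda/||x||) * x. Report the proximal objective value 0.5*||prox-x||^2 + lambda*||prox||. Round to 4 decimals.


Step 1: Compute ||x||.
||x|| = 7.8907
Step 2: Compute scaling factor.
scale = max(0, 1 - 1.51/7.8907) = 0.8086
Step 3: prox(x) = [-3.0515, -5.6038]
||prox(x)|| = 6.3807
Step 4: Proximal objective.
0.5*||prox-x||^2 = 1.1401
lambda*||prox|| = 9.6349
Total = 10.7749


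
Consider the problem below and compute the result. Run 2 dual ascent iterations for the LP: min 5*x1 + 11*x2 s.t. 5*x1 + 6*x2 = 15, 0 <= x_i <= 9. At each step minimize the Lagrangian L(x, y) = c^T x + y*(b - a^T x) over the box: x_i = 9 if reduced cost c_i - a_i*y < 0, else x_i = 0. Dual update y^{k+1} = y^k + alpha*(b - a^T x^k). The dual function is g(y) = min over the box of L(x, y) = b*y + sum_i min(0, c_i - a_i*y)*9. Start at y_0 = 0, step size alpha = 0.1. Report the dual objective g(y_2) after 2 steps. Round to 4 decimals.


Dual ascent for LP: min 5*x1 + 11*x2, 5*x1 + 6*x2 = 15, 0 <= x_i <= 9
Step 1: y^k = 0.0, reduced costs: (5.0, 11.0)
  x^k = (0.0, 0.0), subgradient = b - a^T x = 15.0
  y^{k+1} = 0.0 + 0.1*15.0 = 1.5
Step 2: y^k = 1.5, reduced costs: (-2.5, 2.0)
  x^k = (9.0, 0.0), subgradient = b - a^T x = -30.0
  y^{k+1} = 1.5 + 0.1*-30.0 = -1.5
Dual objective at y_2 = -1.5: reduced costs (12.5, 20.0), box minimizer x = (0.0, 0.0)
g(y_2) = b*y + (c1 - a1*y)*x1 + (c2 - a2*y)*x2 = 15*(-1.5) + 12.5*0.0 + 20.0*0.0 = -22.5 + 0.0 + 0.0 = -22.5


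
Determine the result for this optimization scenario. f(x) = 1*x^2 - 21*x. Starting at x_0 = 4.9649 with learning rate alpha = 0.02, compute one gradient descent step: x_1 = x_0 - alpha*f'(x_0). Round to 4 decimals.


We compute the gradient at x_0 and apply the update.
f'(x) = 2*x - 21
f'(4.9649) = 2*4.9649 - 21 = -11.0702
x_1 = 4.9649 - 0.02*-11.0702 = 5.1863


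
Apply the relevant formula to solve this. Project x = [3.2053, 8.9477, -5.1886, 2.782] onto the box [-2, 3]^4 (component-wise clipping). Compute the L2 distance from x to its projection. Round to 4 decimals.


Project each component onto [-2, 3].
clip(3.2053) = 3.0, clip(8.9477) = 3.0, clip(-5.1886) = -2.0, clip(2.782) = 2.782
Projection = [3.0, 3.0, -2.0, 2.782]
Squared diffs: [0.0421, 35.3751, 10.1672, 0.0]
Distance = sqrt(45.5844) = 6.7516


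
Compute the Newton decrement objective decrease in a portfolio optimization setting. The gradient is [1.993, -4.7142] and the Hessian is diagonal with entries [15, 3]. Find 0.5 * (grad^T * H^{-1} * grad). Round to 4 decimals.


Step 1: H is diagonal, so H^(-1) * g = [0.1329, -1.5714].
Step 2: g^T H^(-1) g = sum_i g_i^2 / H_ii
  = (1.993)^2/15 + (-4.7142)^2/3
  = 0.2648 + 7.4079 = 7.6727
Step 3: Objective decrease = 0.5 * g^T H^(-1) g = 3.8363


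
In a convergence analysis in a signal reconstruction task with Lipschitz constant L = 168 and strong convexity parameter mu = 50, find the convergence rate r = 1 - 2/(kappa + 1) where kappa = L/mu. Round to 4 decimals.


Step 1: Compute the condition number.
kappa = L/mu = 168/50 = 3.36
Step 2: Compute the convergence rate.
r = 1 - 2/(kappa + 1) = 1 - 2*mu/(L + mu) = (L - mu)/(L + mu) = 118/218 = 0.5413


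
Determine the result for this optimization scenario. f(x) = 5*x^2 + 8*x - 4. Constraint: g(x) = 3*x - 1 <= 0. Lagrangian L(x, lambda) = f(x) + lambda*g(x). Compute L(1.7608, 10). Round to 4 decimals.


Step 1: Evaluate f(x).
f(1.7608) = 5*1.7608^2 + 8*1.7608 - 4 = 25.5885
Step 2: Evaluate g(x).
g(1.7608) = 3*1.7608 - 1 = 4.2824
Step 3: Compute Lagrangian.
L = 25.5885 + 10*4.2824 = 68.4125


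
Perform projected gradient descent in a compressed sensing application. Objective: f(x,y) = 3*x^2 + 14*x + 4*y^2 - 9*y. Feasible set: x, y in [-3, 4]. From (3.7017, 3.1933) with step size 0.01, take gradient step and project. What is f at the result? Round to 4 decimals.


Step 1: Compute gradient at (3.7017, 3.1933).
grad_x = 2*3*3.7017 + 14 = 36.2102
grad_y = 2*4*3.1933 - 9 = 16.5464
Step 2: Gradient step.
x_raw = 3.7017 - 0.01*36.2102 = 3.3396
y_raw = 3.1933 - 0.01*16.5464 = 3.0278
Step 3: Project onto [-3, 4].
x_proj = clip(3.3396) = 3.3396
y_proj = clip(3.0278) = 3.0278
Step 4: Evaluate f.
f(3.3396, 3.0278) = 89.6338


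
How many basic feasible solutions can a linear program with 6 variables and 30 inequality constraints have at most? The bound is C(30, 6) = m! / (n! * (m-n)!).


Each vertex corresponds to some choice of n active constraints out of m, so the number of vertices is at most C(m, n) = m! / (n!(m-n)!).
m = 30, n = 6
Numerator: 30 * 29 * 28 * 27 * 26 * 25
Denominator: 6! = 720
C(30, 6) = 593775


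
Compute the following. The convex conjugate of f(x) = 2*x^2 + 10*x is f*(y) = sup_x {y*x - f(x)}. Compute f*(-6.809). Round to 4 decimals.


f*(y) = sup_x {y*x - a*x^2 - b*x} = sup_x {(y-b)*x - a*x^2}
FOC: (y - b) - 2a*x = 0 => x* = (y - b)/(2a)
x* = (-6.809 - 10)/(2*2) = -4.2023
f*(-6.809) = (y-b)^2/(4a) = (-6.809 - 10)^2/(4*2)
= 282.5425/8 = 35.3178


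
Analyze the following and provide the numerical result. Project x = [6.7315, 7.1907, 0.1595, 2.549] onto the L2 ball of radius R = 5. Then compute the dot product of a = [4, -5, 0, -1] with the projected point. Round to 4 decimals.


Step 1: Compute ||x|| (intermediates to 6 decimals).
||x|| = sqrt(6.7315^2 + 7.1907^2 + 0.1595^2 + 2.549^2) = 10.175564
Step 2: Project.
Since ||x|| > R, scale = R/||x|| = 5/10.175564 = 0.491373, proj(x) = scale * x
proj(x) = [3.307677, 3.533316, 0.078374, 1.25251]
Step 3: Dot product.
a^T * proj(x) = 4*3.307677 - 5*3.533316 + 0*0.078374 - 1*1.25251 = -5.6884


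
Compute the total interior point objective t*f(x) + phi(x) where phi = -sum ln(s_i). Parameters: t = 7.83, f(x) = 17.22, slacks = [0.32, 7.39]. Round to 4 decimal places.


Step 1: Compute log-barrier.
ln values: [-1.1394, 2.0001]
phi = -(-1.1394 + 2.0001) = -0.8607
Step 2: Compute augmented objective.
t*f(x) = 7.83*17.22 = 134.8326
Total = 134.8326 - 0.8607 = 133.9719


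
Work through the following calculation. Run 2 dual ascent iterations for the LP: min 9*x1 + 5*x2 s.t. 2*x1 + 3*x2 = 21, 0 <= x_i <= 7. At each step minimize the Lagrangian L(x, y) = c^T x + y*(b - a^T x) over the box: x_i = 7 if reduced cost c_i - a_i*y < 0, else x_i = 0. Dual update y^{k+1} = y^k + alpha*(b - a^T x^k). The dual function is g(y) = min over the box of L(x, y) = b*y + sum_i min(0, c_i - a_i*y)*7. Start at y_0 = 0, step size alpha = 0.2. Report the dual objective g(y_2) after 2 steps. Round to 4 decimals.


Dual ascent for LP: min 9*x1 + 5*x2, 2*x1 + 3*x2 = 21, 0 <= x_i <= 7
Step 1: y^k = 0.0, reduced costs: (9.0, 5.0)
  x^k = (0.0, 0.0), subgradient = b - a^T x = 21.0
  y^{k+1} = 0.0 + 0.2*21.0 = 4.2
Step 2: y^k = 4.2, reduced costs: (0.6, -7.6)
  x^k = (0.0, 7.0), subgradient = b - a^T x = 0.0
  y^{k+1} = 4.2 + 0.2*0.0 = 4.2
Dual objective at y_2 = 4.2: reduced costs (0.6, -7.6), box minimizer x = (0.0, 7.0)
g(y_2) = b*y + (c1 - a1*y)*x1 + (c2 - a2*y)*x2 = 21*4.2 + 0.6*0.0 + (-7.6)*7.0 = 88.2 + 0.0 - 53.2 = 35.0


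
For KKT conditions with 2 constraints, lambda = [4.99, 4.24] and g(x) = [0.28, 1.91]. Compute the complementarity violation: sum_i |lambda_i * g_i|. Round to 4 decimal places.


KKT complementary slackness check:
lambda_1 * g_1 = 4.99 * 0.28 = 1.3972
lambda_2 * g_2 = 4.24 * 1.91 = 8.0984
Total violation = 1.3972 + 8.0984 = 9.4956


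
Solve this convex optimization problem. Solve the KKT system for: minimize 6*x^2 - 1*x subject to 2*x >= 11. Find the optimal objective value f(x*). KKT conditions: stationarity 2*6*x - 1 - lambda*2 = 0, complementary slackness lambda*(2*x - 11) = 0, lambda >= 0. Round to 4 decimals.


Step 1: Try lambda = 0 (constraint inactive).
x_unc = 1/(2*6) = 0.0833
Check: 2*0.0833 = 0.1666 < 11 -- violated!
Step 2: Constraint must be active: 2*x = 11
x* = 11/2 = 5.5
lambda = (2*6*5.5 - 1)/2 = 32.5
Step 3: Compute optimal value.
f(x*) = 6*5.5^2 - 1*5.5 = 176.0


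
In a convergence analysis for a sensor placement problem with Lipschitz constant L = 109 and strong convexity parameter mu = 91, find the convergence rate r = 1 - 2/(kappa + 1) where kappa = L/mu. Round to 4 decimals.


Step 1: Compute the condition number.
kappa = L/mu = 109/91 = 1.1978
Step 2: Compute the convergence rate.
r = 1 - 2/(kappa + 1) = 1 - 2*mu/(L + mu) = (L - mu)/(L + mu) = 18/200 = 0.09


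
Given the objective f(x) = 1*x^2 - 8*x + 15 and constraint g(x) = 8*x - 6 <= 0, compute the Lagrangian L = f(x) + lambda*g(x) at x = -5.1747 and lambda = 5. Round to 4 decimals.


Step 1: Evaluate f(x).
f(-5.1747) = 1*(-5.1747)^2 - 8*(-5.1747) + 15 = 83.1751
Step 2: Evaluate g(x).
g(-5.1747) = 8*-5.1747 - 6 = -47.3976
Step 3: Compute Lagrangian.
L = 83.1751 + 5*-47.3976 = -153.8129


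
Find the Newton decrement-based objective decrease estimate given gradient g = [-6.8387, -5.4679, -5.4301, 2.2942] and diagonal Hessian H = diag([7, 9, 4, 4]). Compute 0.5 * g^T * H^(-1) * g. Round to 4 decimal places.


Step 1: H is diagonal, so H^(-1) * g = [-0.977, -0.6075, -1.3575, 0.5736].
Step 2: g^T H^(-1) g = sum_i g_i^2 / H_ii
  = (-6.8387)^2/7 + (-5.4679)^2/9 + (-5.4301)^2/4 + (2.2942)^2/4
  = 6.6811 + 3.322 + 7.3715 + 1.3158 = 18.6904
Step 3: Objective decrease = 0.5 * g^T H^(-1) g = 9.3452


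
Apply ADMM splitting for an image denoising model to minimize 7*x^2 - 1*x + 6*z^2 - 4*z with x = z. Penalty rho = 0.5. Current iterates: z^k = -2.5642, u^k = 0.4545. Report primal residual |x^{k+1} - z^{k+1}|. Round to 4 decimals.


ADMM iteration with rho = 0.5, z^k = -2.5642, u^k = 0.4545
Step 1: x-update.
Minimize 7*x^2 - 1*x + (0.5/2)*(x + 2.5642 + 0.4545)^2
FOC: (2*7 + 0.5)*x = 1 + 0.5*(-2.5642 - 0.4545)
x^{k+1} = -0.0351
Step 2: z-update.
Minimize 6*z^2 - 4*z + (0.5/2)*(-0.0351 - z + 0.4545)^2
FOC: (2*6 + 0.5)*z = 4 + 0.5*(-0.0351 + 0.4545)
z^{k+1} = 0.3368
Step 3: u-update.
u^{k+1} = 0.4545 - 0.0351 - 0.3368 = 0.0826
Step 4: Primal residual = |-0.0351 - 0.3368| = 0.3719


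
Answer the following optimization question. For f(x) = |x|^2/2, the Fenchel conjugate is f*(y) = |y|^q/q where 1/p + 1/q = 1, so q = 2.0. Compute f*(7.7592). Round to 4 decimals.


The conjugate exponent q satisfies 1/p + 1/q = 1.
p = 2, so q = 2/(2 - 1) = 2.0
|y|^q = 7.7592^2.0 = 60.2052
f*(7.7592) = 60.2052 / 2.0 = 30.1026


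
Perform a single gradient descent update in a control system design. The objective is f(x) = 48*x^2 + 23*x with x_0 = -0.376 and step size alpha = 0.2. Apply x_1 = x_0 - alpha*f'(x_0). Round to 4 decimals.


We compute the gradient at x_0 and apply the update.
f'(x) = 96*x + 23
f'(-0.376) = 96*-0.376 + 23 = -13.096
x_1 = -0.376 - 0.2*-13.096 = 2.2432


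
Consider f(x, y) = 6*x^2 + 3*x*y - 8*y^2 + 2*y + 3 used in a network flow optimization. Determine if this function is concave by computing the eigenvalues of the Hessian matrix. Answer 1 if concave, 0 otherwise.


The Hessian of f(x,y) = 6*x^2 + 3*x*y - 8*y^2 + 2*y + 3 is:
H = [[12, 3], [3, -16]]
Trace = 12 - 16 = -4
Determinant = 12*-16 - (3)^2 = -201
Discriminant = (-4)^2 - 4*-201 = 820.0
Eigenvalues: lambda_1 = -16.3178, lambda_2 = 12.3178
The function is not concave.

0


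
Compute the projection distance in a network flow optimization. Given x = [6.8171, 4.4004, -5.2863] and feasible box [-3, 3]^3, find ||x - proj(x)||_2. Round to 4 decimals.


Project each component onto [-3, 3].
clip(6.8171) = 3.0, clip(4.4004) = 3.0, clip(-5.2863) = -3.0
Projection = [3.0, 3.0, -3.0]
Squared diffs: [14.5703, 1.9611, 5.2272]
Distance = sqrt(21.7586) = 4.6646


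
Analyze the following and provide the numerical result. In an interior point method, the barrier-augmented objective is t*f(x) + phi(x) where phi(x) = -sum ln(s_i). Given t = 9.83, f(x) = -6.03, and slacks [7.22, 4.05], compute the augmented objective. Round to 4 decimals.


Step 1: Compute log-barrier.
ln values: [1.9769, 1.3987]
phi = -(1.9769 + 1.3987) = -3.3756
Step 2: Compute augmented objective.
t*f(x) = 9.83*-6.03 = -59.2749
Total = -59.2749 - 3.3756 = -62.6505


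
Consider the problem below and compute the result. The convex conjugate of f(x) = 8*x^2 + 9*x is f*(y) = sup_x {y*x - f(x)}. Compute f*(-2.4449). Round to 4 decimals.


f*(y) = sup_x {y*x - a*x^2 - b*x} = sup_x {(y-b)*x - a*x^2}
FOC: (y - b) - 2a*x = 0 => x* = (y - b)/(2a)
x* = (-2.4449 - 9)/(2*8) = -0.7153
f*(-2.4449) = (y-b)^2/(4a) = (-2.4449 - 9)^2/(4*8)
= 130.9857/32 = 4.0933


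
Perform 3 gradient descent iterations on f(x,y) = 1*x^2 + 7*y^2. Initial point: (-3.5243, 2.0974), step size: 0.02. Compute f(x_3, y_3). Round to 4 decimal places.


Gradient descent on f(x,y) = 1*x^2 + 7*y^2.
Starting point: (-3.5243, 2.0974), alpha = 0.02
Step 1: grad_x = 2*1*-3.5243 = -7.0486, grad_y = 2*7*2.0974 = 29.3636
  x_1 = -3.5243 - 0.02*-7.0486 = -3.3833
  y_1 = 2.0974 - 0.02*29.3636 = 1.5101
Step 2: grad_x = 2*1*-3.3833 = -6.7667, grad_y = 2*7*1.5101 = 21.1418
  x_2 = -3.3833 - 0.02*-6.7667 = -3.248
  y_2 = 1.5101 - 0.02*21.1418 = 1.0873
Step 3: grad_x = 2*1*-3.248 = -6.496, grad_y = 2*7*1.0873 = 15.2221
  x_3 = -3.248 - 0.02*-6.496 = -3.1181
  y_3 = 1.0873 - 0.02*15.2221 = 0.7829
f(-3.1181, 0.7829) = 1*(-3.1181)^2 + 7*0.7829^2 = 14.0124


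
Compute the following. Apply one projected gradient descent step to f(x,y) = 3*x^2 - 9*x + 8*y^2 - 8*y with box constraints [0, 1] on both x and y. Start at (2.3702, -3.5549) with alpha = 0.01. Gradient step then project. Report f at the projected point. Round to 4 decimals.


Step 1: Compute gradient at (2.3702, -3.5549).
grad_x = 2*3*2.3702 - 9 = 5.2212
grad_y = 2*8*-3.5549 - 8 = -64.8784
Step 2: Gradient step.
x_raw = 2.3702 - 0.01*5.2212 = 2.318
y_raw = -3.5549 - 0.01*-64.8784 = -2.9061
Step 3: Project onto [0, 1].
x_proj = clip(2.318) = 1.0
y_proj = clip(-2.9061) = 0.0
Step 4: Evaluate f.
f(1.0, 0.0) = -6.0


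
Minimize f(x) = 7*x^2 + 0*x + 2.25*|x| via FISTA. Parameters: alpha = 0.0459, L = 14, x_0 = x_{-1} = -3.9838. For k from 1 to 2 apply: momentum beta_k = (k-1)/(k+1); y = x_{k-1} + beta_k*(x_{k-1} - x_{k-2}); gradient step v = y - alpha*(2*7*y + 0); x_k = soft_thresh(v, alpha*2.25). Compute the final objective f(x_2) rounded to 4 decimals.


FISTA on f(x) = 7*x^2 + 0*x + 2.25*|x|
L = 14, alpha = 0.0459
Iteration 1: beta = 0.0, y = -3.9838 + 0.0*(-3.9838 + 3.9838) = -3.9838
  grad(y) = -55.7732, v = y - alpha*grad = -1.4238
  prox(v) = soft_thresh(-1.4238, 0.1033) = -1.3205
Iteration 2: beta = 0.3333, y = -1.3205 + 0.3333*(-1.3205 + 3.9838) = -0.4328
  grad(y) = -6.0589, v = y - alpha*grad = -0.1547
  prox(v) = soft_thresh(-0.1547, 0.1033) = -0.0514
f(x_2) = 7*(-0.0514)^2 + 0*(-0.0514) + 2.25*|-0.0514| = 0.1341


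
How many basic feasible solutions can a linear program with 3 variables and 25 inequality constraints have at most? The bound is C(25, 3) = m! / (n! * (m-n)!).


Each vertex corresponds to some choice of n active constraints out of m, so the number of vertices is at most C(m, n) = m! / (n!(m-n)!).
m = 25, n = 3
Numerator: 25 * 24 * 23
Denominator: 3! = 6
C(25, 3) = 2300


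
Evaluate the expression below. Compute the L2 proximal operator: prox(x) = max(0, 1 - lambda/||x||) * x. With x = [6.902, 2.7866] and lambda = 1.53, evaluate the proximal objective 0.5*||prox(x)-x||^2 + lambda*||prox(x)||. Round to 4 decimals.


Step 1: Compute ||x||.
||x|| = 7.4433
Step 2: Compute scaling factor.
scale = max(0, 1 - 1.53/7.4433) = 0.7944
Step 3: prox(x) = [5.4833, 2.2138]
||prox(x)|| = 5.9133
Step 4: Proximal objective.
0.5*||prox-x||^2 = 1.1705
lambda*||prox|| = 9.0473
Total = 10.2178


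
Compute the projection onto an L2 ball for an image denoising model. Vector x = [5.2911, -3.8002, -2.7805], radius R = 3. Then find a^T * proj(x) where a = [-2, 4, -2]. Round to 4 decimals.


Step 1: Compute ||x|| (intermediates to 6 decimals).
||x|| = sqrt(5.2911^2 + (-3.8002)^2 + (-2.7805)^2) = 7.082968
Step 2: Project.
Since ||x|| > R, scale = R/||x|| = 3/7.082968 = 0.423551, proj(x) = scale * x
proj(x) = [2.241051, -1.609579, -1.177684]
Step 3: Dot product.
a^T * proj(x) = -2*2.241051 + 4*(-1.609579) - 2*(-1.177684) = -8.5651


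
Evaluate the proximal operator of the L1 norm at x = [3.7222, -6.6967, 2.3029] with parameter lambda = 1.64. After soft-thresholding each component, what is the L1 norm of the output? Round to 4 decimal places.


Soft-thresholding with lambda = 1.64:
prox(3.7222) = sign(3.7222)*max(|3.7222| - 1.64, 0) = 2.0822
prox(-6.6967) = sign(-6.6967)*max(|-6.6967| - 1.64, 0) = -5.0567
prox(2.3029) = sign(2.3029)*max(|2.3029| - 1.64, 0) = 0.6629
prox(x) = [2.0822, -5.0567, 0.6629]
||prox(x)||_1 = 2.0822 + 5.0567 + 0.6629 = 7.8018


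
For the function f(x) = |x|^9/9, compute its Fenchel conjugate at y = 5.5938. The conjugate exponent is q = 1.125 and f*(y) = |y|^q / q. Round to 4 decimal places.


The conjugate exponent q satisfies 1/p + 1/q = 1.
p = 9, so q = 9/(9 - 1) = 1.125
|y|^q = 5.5938^1.125 = 6.937
f*(5.5938) = 6.937 / 1.125 = 6.1662


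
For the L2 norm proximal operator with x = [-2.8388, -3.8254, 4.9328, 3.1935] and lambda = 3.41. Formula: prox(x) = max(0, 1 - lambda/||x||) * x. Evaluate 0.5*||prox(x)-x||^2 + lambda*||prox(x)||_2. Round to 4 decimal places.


Step 1: Compute ||x||.
||x|| = 7.5646
Step 2: Compute scaling factor.
scale = max(0, 1 - 3.41/7.5646) = 0.5492
Step 3: prox(x) = [-1.5591, -2.101, 2.7092, 1.7539]
||prox(x)|| = 4.1546
Step 4: Proximal objective.
0.5*||prox-x||^2 = 5.8141
lambda*||prox|| = 14.1672
Total = 19.9813


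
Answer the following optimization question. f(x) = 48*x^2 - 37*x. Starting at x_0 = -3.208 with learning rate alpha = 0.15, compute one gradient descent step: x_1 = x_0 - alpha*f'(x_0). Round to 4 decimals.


We compute the gradient at x_0 and apply the update.
f'(x) = 96*x - 37
f'(-3.208) = 96*-3.208 - 37 = -344.968
x_1 = -3.208 - 0.15*-344.968 = 48.5372


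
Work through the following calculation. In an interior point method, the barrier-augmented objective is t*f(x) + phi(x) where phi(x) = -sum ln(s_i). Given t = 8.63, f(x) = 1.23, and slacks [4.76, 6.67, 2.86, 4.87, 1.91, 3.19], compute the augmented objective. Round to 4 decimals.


Step 1: Compute log-barrier.
ln values: [1.5602, 1.8976, 1.0508, 1.5831, 0.6471, 1.16]
phi = -(1.5602 + 1.8976 + 1.0508 + 1.5831 + 0.6471 + 1.16) = -7.8989
Step 2: Compute augmented objective.
t*f(x) = 8.63*1.23 = 10.6149
Total = 10.6149 - 7.8989 = 2.716


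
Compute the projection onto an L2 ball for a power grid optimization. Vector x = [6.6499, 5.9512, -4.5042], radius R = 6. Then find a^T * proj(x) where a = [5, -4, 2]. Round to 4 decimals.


Step 1: Compute ||x|| (intermediates to 6 decimals).
||x|| = sqrt(6.6499^2 + 5.9512^2 + (-4.5042)^2) = 9.996288
Step 2: Project.
Since ||x|| > R, scale = R/||x|| = 6/9.996288 = 0.600223, proj(x) = scale * x
proj(x) = [3.991423, 3.572047, -2.703524]
Step 3: Dot product.
a^T * proj(x) = 5*3.991423 - 4*3.572047 + 2*(-2.703524) = 0.2619


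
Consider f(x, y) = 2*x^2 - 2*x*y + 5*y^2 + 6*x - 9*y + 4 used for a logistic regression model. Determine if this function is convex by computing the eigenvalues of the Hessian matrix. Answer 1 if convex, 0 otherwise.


The Hessian of f(x,y) = 2*x^2 - 2*x*y + 5*y^2 + 6*x - 9*y + 4 is:
H = [[4, -2], [-2, 10]]
Trace = 4 + 10 = 14
Determinant = 4*10 - (-2)^2 = 36
Discriminant = (14)^2 - 4*36 = 52.0
Eigenvalues: lambda_1 = 3.3944, lambda_2 = 10.6056
The function is convex.

1


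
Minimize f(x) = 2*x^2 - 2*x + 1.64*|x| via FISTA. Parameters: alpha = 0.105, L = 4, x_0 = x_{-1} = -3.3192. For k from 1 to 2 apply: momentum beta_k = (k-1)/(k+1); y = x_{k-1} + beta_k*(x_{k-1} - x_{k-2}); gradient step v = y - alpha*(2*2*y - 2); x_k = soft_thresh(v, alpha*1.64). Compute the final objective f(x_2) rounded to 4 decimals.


FISTA on f(x) = 2*x^2 - 2*x + 1.64*|x|
L = 4, alpha = 0.105
Iteration 1: beta = 0.0, y = -3.3192 + 0.0*(-3.3192 + 3.3192) = -3.3192
  grad(y) = -15.2768, v = y - alpha*grad = -1.7151
  prox(v) = soft_thresh(-1.7151, 0.1722) = -1.5429
Iteration 2: beta = 0.3333, y = -1.5429 + 0.3333*(-1.5429 + 3.3192) = -0.9508
  grad(y) = -5.8034, v = y - alpha*grad = -0.3415
  prox(v) = soft_thresh(-0.3415, 0.1722) = -0.1693
f(x_2) = 2*(-0.1693)^2 - 2*(-0.1693) + 1.64*|-0.1693| = 0.6735


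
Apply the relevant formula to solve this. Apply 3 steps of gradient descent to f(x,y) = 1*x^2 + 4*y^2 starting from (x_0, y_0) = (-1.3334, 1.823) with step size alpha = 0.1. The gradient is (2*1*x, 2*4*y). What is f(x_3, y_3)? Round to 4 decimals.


Gradient descent on f(x,y) = 1*x^2 + 4*y^2.
Starting point: (-1.3334, 1.823), alpha = 0.1
Step 1: grad_x = 2*1*-1.3334 = -2.6668, grad_y = 2*4*1.823 = 14.584
  x_1 = -1.3334 - 0.1*-2.6668 = -1.0667
  y_1 = 1.823 - 0.1*14.584 = 0.3646
Step 2: grad_x = 2*1*-1.0667 = -2.1334, grad_y = 2*4*0.3646 = 2.9168
  x_2 = -1.0667 - 0.1*-2.1334 = -0.8534
  y_2 = 0.3646 - 0.1*2.9168 = 0.0729
Step 3: grad_x = 2*1*-0.8534 = -1.7068, grad_y = 2*4*0.0729 = 0.5834
  x_3 = -0.8534 - 0.1*-1.7068 = -0.6827
  y_3 = 0.0729 - 0.1*0.5834 = 0.0146
f(-0.6827, 0.0146) = 1*(-0.6827)^2 + 4*0.0146^2 = 0.4669


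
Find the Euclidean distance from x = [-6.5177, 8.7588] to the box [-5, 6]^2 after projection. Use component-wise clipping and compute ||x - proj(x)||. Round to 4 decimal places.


Project each component onto [-5, 6].
clip(-6.5177) = -5.0, clip(8.7588) = 6.0
Projection = [-5.0, 6.0]
Squared diffs: [2.3034, 7.611]
Distance = sqrt(9.9144) = 3.1487


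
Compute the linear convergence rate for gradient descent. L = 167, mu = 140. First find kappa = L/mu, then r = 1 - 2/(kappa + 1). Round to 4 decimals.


Step 1: Compute the condition number.
kappa = L/mu = 167/140 = 1.1929
Step 2: Compute the convergence rate.
r = 1 - 2/(kappa + 1) = 1 - 2*mu/(L + mu) = (L - mu)/(L + mu) = 27/307 = 0.0879


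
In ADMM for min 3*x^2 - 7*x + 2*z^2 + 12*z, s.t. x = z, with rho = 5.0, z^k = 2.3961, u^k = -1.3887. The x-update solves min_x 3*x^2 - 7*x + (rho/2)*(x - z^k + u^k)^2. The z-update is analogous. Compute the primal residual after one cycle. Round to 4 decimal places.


ADMM iteration with rho = 5.0, z^k = 2.3961, u^k = -1.3887
Step 1: x-update.
Minimize 3*x^2 - 7*x + (5.0/2)*(x - 2.3961 - 1.3887)^2
FOC: (2*3 + 5.0)*x = 7 + 5.0*(2.3961 + 1.3887)
x^{k+1} = 2.3567
Step 2: z-update.
Minimize 2*z^2 + 12*z + (5.0/2)*(2.3567 - z - 1.3887)^2
FOC: (2*2 + 5.0)*z = -12 + 5.0*(2.3567 - 1.3887)
z^{k+1} = -0.7955
Step 3: u-update.
u^{k+1} = -1.3887 + 2.3567 + 0.7955 = 1.7636
Step 4: Primal residual = |2.3567 + 0.7955| = 3.1523


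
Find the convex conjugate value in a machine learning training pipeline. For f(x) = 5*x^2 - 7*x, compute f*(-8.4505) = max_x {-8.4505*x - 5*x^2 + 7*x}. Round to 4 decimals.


f*(y) = sup_x {y*x - a*x^2 - b*x} = sup_x {(y-b)*x - a*x^2}
FOC: (y - b) - 2a*x = 0 => x* = (y - b)/(2a)
x* = (-8.4505 + 7)/(2*5) = -0.1451
f*(-8.4505) = (y-b)^2/(4a) = (-8.4505 + 7)^2/(4*5)
= 2.104/20 = 0.1052


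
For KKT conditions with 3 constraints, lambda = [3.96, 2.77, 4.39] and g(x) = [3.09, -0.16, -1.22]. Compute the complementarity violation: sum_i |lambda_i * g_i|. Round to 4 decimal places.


KKT complementary slackness check:
lambda_1 * g_1 = 3.96 * 3.09 = 12.2364
lambda_2 * g_2 = 2.77 * -0.16 = -0.4432
lambda_3 * g_3 = 4.39 * -1.22 = -5.3558
Total violation = 12.2364 + 0.4432 + 5.3558 = 18.0354


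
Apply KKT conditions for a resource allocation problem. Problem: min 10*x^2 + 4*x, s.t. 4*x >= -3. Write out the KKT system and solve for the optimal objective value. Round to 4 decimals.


Step 1: Try lambda = 0 (constraint inactive).
Stationarity: 2*10*x + 4 = 0
x* = -4/(2*10) = -0.2
Check constraint: 4*-0.2 = -0.8 >= -3 -- satisfied.
Step 2: Compute optimal value.
f(x*) = 10*(-0.2)^2 + 4*(-0.2) = -0.4


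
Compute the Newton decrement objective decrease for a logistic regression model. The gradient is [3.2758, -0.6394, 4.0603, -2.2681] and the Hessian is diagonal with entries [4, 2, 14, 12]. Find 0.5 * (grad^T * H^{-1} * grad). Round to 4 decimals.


Step 1: H is diagonal, so H^(-1) * g = [0.819, -0.3197, 0.29, -0.189].
Step 2: g^T H^(-1) g = sum_i g_i^2 / H_ii
  = (3.2758)^2/4 + (-0.6394)^2/2 + (4.0603)^2/14 + (-2.2681)^2/12
  = 2.6827 + 0.2044 + 1.1776 + 0.4287 = 4.4934
Step 3: Objective decrease = 0.5 * g^T H^(-1) g = 2.2467


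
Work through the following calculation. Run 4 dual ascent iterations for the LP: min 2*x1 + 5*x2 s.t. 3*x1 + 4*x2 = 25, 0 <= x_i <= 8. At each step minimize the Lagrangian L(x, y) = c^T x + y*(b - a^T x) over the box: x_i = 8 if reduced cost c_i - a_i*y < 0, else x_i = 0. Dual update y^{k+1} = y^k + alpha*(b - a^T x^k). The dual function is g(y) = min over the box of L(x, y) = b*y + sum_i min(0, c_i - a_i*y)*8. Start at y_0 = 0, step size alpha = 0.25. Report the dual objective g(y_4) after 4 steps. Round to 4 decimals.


Dual ascent for LP: min 2*x1 + 5*x2, 3*x1 + 4*x2 = 25, 0 <= x_i <= 8
Step 1: y^k = 0.0, reduced costs: (2.0, 5.0)
  x^k = (0.0, 0.0), subgradient = b - a^T x = 25.0
  y^{k+1} = 0.0 + 0.25*25.0 = 6.25
Step 2: y^k = 6.25, reduced costs: (-16.75, -20.0)
  x^k = (8.0, 8.0), subgradient = b - a^T x = -31.0
  y^{k+1} = 6.25 + 0.25*-31.0 = -1.5
Step 3: y^k = -1.5, reduced costs: (6.5, 11.0)
  x^k = (0.0, 0.0), subgradient = b - a^T x = 25.0
  y^{k+1} = -1.5 + 0.25*25.0 = 4.75
Step 4: y^k = 4.75, reduced costs: (-12.25, -14.0)
  x^k = (8.0, 8.0), subgradient = b - a^T x = -31.0
  y^{k+1} = 4.75 + 0.25*-31.0 = -3.0
Dual objective at y_4 = -3.0: reduced costs (11.0, 17.0), box minimizer x = (0.0, 0.0)
g(y_4) = b*y + (c1 - a1*y)*x1 + (c2 - a2*y)*x2 = 25*(-3.0) + 11.0*0.0 + 17.0*0.0 = -75.0 + 0.0 + 0.0 = -75.0
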